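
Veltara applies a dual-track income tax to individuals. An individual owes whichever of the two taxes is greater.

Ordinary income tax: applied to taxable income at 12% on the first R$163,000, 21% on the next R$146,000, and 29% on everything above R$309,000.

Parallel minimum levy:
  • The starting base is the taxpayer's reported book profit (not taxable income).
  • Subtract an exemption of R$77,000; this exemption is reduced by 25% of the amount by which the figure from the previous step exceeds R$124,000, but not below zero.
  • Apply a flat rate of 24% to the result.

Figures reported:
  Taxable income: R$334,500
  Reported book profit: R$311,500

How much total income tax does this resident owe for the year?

R$67,530

Ordinary income tax:
  R$163,000 × 12% = R$19,560
  R$146,000 × 21% = R$30,660
  R$25,500 × 29% = R$7,395
  → R$57,615

Parallel minimum levy:
  Base (reported book profit): R$311,500
  Exemption: R$77,000 − 25% × (R$311,500 − R$124,000) = R$77,000 − R$46,875 = R$30,125
  Base: R$311,500 − R$30,125 = R$281,375
  R$281,375 × 24% = R$67,530

R$67,530 > R$57,615, so the parallel minimum levy is the binding amount.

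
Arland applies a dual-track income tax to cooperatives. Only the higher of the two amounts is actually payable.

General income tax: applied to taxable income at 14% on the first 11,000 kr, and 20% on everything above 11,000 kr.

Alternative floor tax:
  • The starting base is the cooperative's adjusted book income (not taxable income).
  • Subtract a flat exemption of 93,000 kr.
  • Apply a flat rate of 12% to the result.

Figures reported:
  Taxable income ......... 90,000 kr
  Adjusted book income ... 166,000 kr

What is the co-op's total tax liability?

Alternative floor tax:
  Base (adjusted book income): 166,000 kr
  Less exemption 93,000 kr → base 73,000 kr
  73,000 kr × 12% = 8,760 kr

General income tax:
  11,000 kr × 14% = 1,540 kr
  79,000 kr × 20% = 15,800 kr
  → 17,340 kr

17,340 kr > 8,760 kr, so the general income tax governs.

17,340 kr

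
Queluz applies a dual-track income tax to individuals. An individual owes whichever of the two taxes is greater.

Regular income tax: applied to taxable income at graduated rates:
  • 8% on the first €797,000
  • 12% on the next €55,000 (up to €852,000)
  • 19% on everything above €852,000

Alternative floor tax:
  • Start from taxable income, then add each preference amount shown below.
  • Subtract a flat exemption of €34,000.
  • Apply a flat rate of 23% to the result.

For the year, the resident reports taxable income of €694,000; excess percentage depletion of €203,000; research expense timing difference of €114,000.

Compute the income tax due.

€224,710

Regular income tax:
  €694,000 × 8% = €55,520

Alternative floor tax:
  Adjusted income: €694,000 + €203,000 + €114,000 = €1,011,000
  Less exemption €34,000 → base €977,000
  €977,000 × 23% = €224,710

€224,710 > €55,520, so the alternative floor tax is the binding amount.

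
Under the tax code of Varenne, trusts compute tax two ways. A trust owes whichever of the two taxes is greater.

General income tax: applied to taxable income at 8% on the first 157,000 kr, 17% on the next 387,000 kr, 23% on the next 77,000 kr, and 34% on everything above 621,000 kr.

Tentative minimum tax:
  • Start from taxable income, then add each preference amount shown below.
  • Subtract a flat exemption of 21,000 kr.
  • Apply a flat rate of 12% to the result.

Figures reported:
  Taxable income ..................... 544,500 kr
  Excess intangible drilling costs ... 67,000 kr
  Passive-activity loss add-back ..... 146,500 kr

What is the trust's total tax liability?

Tentative minimum tax:
  Adjusted income: 544,500 kr + 67,000 kr + 146,500 kr = 758,000 kr
  Less exemption 21,000 kr → base 737,000 kr
  737,000 kr × 12% = 88,440 kr

General income tax:
  157,000 kr × 8% = 12,560 kr
  387,000 kr × 17% = 65,790 kr
  500 kr × 23% = 115 kr
  → 78,465 kr

88,440 kr > 78,465 kr, so the tentative minimum tax is the binding amount.

88,440 kr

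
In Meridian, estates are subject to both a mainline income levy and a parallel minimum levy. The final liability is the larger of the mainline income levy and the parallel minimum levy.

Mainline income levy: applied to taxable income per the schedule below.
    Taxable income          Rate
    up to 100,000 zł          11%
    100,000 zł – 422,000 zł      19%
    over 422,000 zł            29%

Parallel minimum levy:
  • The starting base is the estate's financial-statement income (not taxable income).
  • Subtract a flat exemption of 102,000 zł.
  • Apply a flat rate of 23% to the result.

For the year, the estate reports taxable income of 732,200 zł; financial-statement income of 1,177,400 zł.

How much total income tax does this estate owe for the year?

247,342 zł

Parallel minimum levy:
  Base (financial-statement income): 1,177,400 zł
  Less exemption 102,000 zł → base 1,075,400 zł
  1,075,400 zł × 23% = 247,342 zł

Mainline income levy:
  100,000 zł × 11% = 11,000 zł
  322,000 zł × 19% = 61,180 zł
  310,200 zł × 29% = 89,958 zł
  → 162,138 zł

247,342 zł > 162,138 zł, so the parallel minimum levy is the binding amount.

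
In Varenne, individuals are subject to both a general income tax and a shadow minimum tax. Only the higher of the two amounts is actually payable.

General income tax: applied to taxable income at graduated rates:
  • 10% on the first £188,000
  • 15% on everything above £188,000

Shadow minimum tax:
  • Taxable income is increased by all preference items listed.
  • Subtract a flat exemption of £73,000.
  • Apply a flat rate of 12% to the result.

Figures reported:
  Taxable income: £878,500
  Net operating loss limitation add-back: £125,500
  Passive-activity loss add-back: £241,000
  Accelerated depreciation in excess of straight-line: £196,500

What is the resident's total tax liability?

General income tax:
  £188,000 × 10% = £18,800
  £690,500 × 15% = £103,575
  → £122,375

Shadow minimum tax:
  Adjusted income: £878,500 + £125,500 + £241,000 + £196,500 = £1,441,500
  Less exemption £73,000 → base £1,368,500
  £1,368,500 × 12% = £164,220

£164,220 > £122,375, so the shadow minimum tax is the binding amount.

£164,220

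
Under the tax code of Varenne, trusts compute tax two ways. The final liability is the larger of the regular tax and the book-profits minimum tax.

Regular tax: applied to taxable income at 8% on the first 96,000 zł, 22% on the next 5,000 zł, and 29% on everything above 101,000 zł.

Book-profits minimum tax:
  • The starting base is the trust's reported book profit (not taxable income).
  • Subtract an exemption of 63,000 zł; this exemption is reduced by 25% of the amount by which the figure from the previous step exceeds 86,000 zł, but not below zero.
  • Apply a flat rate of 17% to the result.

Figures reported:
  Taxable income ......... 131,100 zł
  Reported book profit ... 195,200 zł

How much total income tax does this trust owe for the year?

Book-profits minimum tax:
  Base (reported book profit): 195,200 zł
  Exemption: 63,000 zł − 25% × (195,200 zł − 86,000 zł) = 63,000 zł − 27,300 zł = 35,700 zł
  Base: 195,200 zł − 35,700 zł = 159,500 zł
  159,500 zł × 17% = 27,115 zł

Regular tax:
  96,000 zł × 8% = 7,680 zł
  5,000 zł × 22% = 1,100 zł
  30,100 zł × 29% = 8,729 zł
  → 17,509 zł

27,115 zł > 17,509 zł, so the book-profits minimum tax is the binding amount.

27,115 zł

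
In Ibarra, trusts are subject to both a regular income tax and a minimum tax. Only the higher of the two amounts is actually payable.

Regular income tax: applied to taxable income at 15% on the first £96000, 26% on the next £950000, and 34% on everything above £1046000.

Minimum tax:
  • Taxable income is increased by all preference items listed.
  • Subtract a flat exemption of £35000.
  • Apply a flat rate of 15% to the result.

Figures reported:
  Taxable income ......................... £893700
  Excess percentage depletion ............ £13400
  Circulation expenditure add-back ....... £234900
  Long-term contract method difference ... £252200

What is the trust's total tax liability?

Minimum tax:
  Adjusted income: £893700 + £13400 + £234900 + £252200 = £1394200
  Less exemption £35000 → base £1359200
  £1359200 × 15% = £203880

Regular income tax:
  £96000 × 15% = £14400
  £797700 × 26% = £207402
  → £221802

£221802 > £203880, so the regular income tax governs.

£221802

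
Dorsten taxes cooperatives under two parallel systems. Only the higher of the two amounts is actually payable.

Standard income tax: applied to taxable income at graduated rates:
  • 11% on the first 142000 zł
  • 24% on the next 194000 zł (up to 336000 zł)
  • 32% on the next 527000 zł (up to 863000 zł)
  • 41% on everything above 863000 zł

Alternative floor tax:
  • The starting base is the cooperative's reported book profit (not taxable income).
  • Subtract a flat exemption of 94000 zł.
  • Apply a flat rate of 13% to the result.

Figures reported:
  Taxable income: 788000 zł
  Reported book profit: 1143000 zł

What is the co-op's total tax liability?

Standard income tax:
  142000 zł × 11% = 15620 zł
  194000 zł × 24% = 46560 zł
  452000 zł × 32% = 144640 zł
  → 206820 zł

Alternative floor tax:
  Base (reported book profit): 1143000 zł
  Less exemption 94000 zł → base 1049000 zł
  1049000 zł × 13% = 136370 zł

206820 zł > 136370 zł, so the standard income tax governs.

206820 zł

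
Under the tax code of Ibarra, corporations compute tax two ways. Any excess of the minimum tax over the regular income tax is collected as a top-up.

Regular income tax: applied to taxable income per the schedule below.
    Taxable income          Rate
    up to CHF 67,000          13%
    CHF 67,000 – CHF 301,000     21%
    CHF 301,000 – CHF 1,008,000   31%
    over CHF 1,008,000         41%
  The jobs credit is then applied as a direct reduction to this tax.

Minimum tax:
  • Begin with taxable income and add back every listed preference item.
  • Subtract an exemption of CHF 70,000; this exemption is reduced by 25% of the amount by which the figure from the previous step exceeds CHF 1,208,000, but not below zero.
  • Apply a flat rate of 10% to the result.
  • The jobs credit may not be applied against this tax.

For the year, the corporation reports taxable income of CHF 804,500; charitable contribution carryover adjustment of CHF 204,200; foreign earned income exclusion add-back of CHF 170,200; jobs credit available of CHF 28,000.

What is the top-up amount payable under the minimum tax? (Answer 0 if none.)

CHF 0

Minimum tax:
  Adjusted income: CHF 804,500 + CHF 204,200 + CHF 170,200 = CHF 1,178,900
  Exemption: CHF 1,178,900 ≤ CHF 1,208,000, so full CHF 70,000 applies
  Base: CHF 1,178,900 − CHF 70,000 = CHF 1,108,900
  CHF 1,108,900 × 10% = CHF 110,890

Regular income tax:
  CHF 67,000 × 13% = CHF 8,710
  CHF 234,000 × 21% = CHF 49,140
  CHF 503,500 × 31% = CHF 156,085
  → CHF 213,935
  Less jobs credit CHF 28,000 → CHF 185,935

CHF 110,890 ≤ CHF 185,935, so no add-on is due.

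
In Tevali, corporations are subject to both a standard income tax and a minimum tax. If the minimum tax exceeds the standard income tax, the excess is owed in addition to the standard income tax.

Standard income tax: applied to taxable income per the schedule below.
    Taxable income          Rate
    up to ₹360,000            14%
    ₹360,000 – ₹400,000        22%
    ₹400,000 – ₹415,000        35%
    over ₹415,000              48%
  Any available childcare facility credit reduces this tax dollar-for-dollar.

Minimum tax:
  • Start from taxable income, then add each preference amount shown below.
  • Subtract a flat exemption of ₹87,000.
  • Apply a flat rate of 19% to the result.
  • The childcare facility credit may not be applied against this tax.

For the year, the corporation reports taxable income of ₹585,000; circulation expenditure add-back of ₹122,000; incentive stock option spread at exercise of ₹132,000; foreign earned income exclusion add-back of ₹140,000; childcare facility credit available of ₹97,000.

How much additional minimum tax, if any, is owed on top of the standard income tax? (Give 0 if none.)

Standard income tax:
  ₹360,000 × 14% = ₹50,400
  ₹40,000 × 22% = ₹8,800
  ₹15,000 × 35% = ₹5,250
  ₹170,000 × 48% = ₹81,600
  → ₹146,050
  Less childcare facility credit ₹97,000 → ₹49,050

Minimum tax:
  Adjusted income: ₹585,000 + ₹122,000 + ₹132,000 + ₹140,000 = ₹979,000
  Less exemption ₹87,000 → base ₹892,000
  ₹892,000 × 19% = ₹169,480

Excess of minimum tax over standard income tax: ₹169,480 − ₹49,050 = ₹120,430.

₹120,430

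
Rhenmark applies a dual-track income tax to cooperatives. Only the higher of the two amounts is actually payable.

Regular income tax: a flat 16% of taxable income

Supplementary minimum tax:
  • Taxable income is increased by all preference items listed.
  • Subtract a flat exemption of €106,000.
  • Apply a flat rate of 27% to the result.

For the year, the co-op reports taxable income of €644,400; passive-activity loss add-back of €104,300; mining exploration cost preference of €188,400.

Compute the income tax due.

€224,397

Supplementary minimum tax:
  Adjusted income: €644,400 + €104,300 + €188,400 = €937,100
  Less exemption €106,000 → base €831,100
  €831,100 × 27% = €224,397

Regular income tax:
  €644,400 × 16% = €103,104

€224,397 > €103,104, so the supplementary minimum tax is the binding amount.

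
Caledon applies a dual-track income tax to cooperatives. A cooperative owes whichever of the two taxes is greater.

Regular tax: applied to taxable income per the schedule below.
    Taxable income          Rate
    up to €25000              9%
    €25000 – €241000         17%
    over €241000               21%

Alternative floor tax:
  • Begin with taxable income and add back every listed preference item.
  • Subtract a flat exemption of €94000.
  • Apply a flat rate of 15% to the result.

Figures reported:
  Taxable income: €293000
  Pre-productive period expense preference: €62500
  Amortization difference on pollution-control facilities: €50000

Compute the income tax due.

€49890

Alternative floor tax:
  Adjusted income: €293000 + €62500 + €50000 = €405500
  Less exemption €94000 → base €311500
  €311500 × 15% = €46725

Regular tax:
  €25000 × 9% = €2250
  €216000 × 17% = €36720
  €52000 × 21% = €10920
  → €49890

€49890 > €46725, so the regular tax governs.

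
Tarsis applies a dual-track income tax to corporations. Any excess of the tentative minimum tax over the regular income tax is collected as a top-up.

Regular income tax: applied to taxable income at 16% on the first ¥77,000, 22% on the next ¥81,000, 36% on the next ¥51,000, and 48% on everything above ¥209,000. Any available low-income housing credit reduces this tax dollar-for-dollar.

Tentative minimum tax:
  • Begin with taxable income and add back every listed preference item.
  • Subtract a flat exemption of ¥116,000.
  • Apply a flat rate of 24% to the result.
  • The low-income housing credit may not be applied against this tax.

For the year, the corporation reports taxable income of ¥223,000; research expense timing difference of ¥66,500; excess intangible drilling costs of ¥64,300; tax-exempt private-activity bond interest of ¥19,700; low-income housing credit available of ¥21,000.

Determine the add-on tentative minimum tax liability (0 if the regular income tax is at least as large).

¥27,580

Tentative minimum tax:
  Adjusted income: ¥223,000 + ¥66,500 + ¥64,300 + ¥19,700 = ¥373,500
  Less exemption ¥116,000 → base ¥257,500
  ¥257,500 × 24% = ¥61,800

Regular income tax:
  ¥77,000 × 16% = ¥12,320
  ¥81,000 × 22% = ¥17,820
  ¥51,000 × 36% = ¥18,360
  ¥14,000 × 48% = ¥6,720
  → ¥55,220
  Less low-income housing credit ¥21,000 → ¥34,220

Excess of tentative minimum tax over regular income tax: ¥61,800 − ¥34,220 = ¥27,580.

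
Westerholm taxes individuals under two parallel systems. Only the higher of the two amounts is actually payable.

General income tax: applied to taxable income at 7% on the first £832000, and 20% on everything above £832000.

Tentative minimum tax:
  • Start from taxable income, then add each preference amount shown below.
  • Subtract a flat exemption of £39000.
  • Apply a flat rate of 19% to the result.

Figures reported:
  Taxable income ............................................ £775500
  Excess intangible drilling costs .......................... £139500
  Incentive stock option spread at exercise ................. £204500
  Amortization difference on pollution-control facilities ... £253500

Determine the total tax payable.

Tentative minimum tax:
  Adjusted income: £775500 + £139500 + £204500 + £253500 = £1373000
  Less exemption £39000 → base £1334000
  £1334000 × 19% = £253460

General income tax:
  £775500 × 7% = £54285

£253460 > £54285, so the tentative minimum tax is the binding amount.

£253460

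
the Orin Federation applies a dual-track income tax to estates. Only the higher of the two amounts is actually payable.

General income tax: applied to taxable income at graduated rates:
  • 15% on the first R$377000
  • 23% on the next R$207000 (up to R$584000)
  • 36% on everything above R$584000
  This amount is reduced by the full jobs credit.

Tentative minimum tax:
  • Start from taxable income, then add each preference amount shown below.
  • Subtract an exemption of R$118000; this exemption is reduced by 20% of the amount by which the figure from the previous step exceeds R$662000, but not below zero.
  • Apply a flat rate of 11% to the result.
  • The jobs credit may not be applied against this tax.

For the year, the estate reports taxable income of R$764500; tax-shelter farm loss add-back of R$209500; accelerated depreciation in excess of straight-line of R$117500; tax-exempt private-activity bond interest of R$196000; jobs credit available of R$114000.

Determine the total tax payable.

R$141625

General income tax:
  R$377000 × 15% = R$56550
  R$207000 × 23% = R$47610
  R$180500 × 36% = R$64980
  → R$169140
  Less jobs credit R$114000 → R$55140

Tentative minimum tax:
  Adjusted income: R$764500 + R$209500 + R$117500 + R$196000 = R$1287500
  Exemption: 20% × (R$1287500 − R$662000) = R$125100 ≥ R$118000, so the exemption is fully phased out
  Base: R$1287500 − R$0 = R$1287500
  R$1287500 × 11% = R$141625

R$141625 > R$55140, so the tentative minimum tax is the binding amount.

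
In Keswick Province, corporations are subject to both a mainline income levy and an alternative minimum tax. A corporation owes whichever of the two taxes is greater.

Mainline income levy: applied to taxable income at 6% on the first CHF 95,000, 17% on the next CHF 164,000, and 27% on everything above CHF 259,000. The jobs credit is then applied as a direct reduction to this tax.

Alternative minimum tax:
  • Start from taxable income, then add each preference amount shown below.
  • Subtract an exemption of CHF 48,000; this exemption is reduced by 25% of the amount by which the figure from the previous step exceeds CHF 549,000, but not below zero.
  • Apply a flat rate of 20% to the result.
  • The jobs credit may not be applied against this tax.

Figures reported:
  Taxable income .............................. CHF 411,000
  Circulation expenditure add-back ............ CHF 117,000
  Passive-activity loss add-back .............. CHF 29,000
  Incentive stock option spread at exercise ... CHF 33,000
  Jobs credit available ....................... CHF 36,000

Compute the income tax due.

CHF 110,450

Mainline income levy:
  CHF 95,000 × 6% = CHF 5,700
  CHF 164,000 × 17% = CHF 27,880
  CHF 152,000 × 27% = CHF 41,040
  → CHF 74,620
  Less jobs credit CHF 36,000 → CHF 38,620

Alternative minimum tax:
  Adjusted income: CHF 411,000 + CHF 117,000 + CHF 29,000 + CHF 33,000 = CHF 590,000
  Exemption: CHF 48,000 − 25% × (CHF 590,000 − CHF 549,000) = CHF 48,000 − CHF 10,250 = CHF 37,750
  Base: CHF 590,000 − CHF 37,750 = CHF 552,250
  CHF 552,250 × 20% = CHF 110,450

CHF 110,450 > CHF 38,620, so the alternative minimum tax is the binding amount.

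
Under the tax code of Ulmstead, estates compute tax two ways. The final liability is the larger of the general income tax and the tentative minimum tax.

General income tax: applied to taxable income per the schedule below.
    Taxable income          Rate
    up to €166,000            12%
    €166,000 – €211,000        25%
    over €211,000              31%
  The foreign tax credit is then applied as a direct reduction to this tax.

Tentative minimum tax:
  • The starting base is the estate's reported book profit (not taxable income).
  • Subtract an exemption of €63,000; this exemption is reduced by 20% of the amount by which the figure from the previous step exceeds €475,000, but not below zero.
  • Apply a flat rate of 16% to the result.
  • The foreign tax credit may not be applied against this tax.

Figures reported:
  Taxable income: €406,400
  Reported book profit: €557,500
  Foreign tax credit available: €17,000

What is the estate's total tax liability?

€81,760

General income tax:
  €166,000 × 12% = €19,920
  €45,000 × 25% = €11,250
  €195,400 × 31% = €60,574
  → €91,744
  Less foreign tax credit €17,000 → €74,744

Tentative minimum tax:
  Base (reported book profit): €557,500
  Exemption: €63,000 − 20% × (€557,500 − €475,000) = €63,000 − €16,500 = €46,500
  Base: €557,500 − €46,500 = €511,000
  €511,000 × 16% = €81,760

€81,760 > €74,744, so the tentative minimum tax is the binding amount.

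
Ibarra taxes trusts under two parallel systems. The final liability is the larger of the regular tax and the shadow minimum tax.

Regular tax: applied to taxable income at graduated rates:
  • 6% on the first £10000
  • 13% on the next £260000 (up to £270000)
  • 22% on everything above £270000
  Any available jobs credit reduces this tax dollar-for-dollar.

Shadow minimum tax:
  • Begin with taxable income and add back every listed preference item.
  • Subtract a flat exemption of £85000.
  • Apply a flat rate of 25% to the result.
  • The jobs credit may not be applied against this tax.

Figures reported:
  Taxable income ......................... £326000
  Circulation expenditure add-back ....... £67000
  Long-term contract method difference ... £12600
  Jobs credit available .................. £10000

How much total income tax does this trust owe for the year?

Shadow minimum tax:
  Adjusted income: £326000 + £67000 + £12600 = £405600
  Less exemption £85000 → base £320600
  £320600 × 25% = £80150

Regular tax:
  £10000 × 6% = £600
  £260000 × 13% = £33800
  £56000 × 22% = £12320
  → £46720
  Less jobs credit £10000 → £36720

£80150 > £36720, so the shadow minimum tax is the binding amount.

£80150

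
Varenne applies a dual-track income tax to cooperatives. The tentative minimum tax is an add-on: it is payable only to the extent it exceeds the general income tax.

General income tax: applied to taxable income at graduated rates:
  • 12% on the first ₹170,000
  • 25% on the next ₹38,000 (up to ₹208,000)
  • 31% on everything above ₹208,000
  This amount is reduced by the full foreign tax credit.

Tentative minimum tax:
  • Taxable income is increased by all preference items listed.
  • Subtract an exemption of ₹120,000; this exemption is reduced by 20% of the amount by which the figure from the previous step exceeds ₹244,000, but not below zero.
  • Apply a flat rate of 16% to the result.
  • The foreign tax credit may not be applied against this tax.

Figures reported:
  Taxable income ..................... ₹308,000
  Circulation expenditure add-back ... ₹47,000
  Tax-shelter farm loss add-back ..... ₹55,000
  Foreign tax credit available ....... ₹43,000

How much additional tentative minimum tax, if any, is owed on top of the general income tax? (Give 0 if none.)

Tentative minimum tax:
  Adjusted income: ₹308,000 + ₹47,000 + ₹55,000 = ₹410,000
  Exemption: ₹120,000 − 20% × (₹410,000 − ₹244,000) = ₹120,000 − ₹33,200 = ₹86,800
  Base: ₹410,000 − ₹86,800 = ₹323,200
  ₹323,200 × 16% = ₹51,712

General income tax:
  ₹170,000 × 12% = ₹20,400
  ₹38,000 × 25% = ₹9,500
  ₹100,000 × 31% = ₹31,000
  → ₹60,900
  Less foreign tax credit ₹43,000 → ₹17,900

Excess of tentative minimum tax over general income tax: ₹51,712 − ₹17,900 = ₹33,812.

₹33,812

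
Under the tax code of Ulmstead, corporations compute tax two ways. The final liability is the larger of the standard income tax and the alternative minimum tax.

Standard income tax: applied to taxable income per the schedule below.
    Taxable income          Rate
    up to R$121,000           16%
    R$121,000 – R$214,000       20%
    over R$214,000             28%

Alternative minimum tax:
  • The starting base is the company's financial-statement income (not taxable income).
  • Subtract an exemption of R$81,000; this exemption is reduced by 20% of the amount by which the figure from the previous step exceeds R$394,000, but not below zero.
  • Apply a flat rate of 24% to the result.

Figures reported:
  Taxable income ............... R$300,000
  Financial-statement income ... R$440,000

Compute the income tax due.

Alternative minimum tax:
  Base (financial-statement income): R$440,000
  Exemption: R$81,000 − 20% × (R$440,000 − R$394,000) = R$81,000 − R$9,200 = R$71,800
  Base: R$440,000 − R$71,800 = R$368,200
  R$368,200 × 24% = R$88,368

Standard income tax:
  R$121,000 × 16% = R$19,360
  R$93,000 × 20% = R$18,600
  R$86,000 × 28% = R$24,080
  → R$62,040

R$88,368 > R$62,040, so the alternative minimum tax is the binding amount.

R$88,368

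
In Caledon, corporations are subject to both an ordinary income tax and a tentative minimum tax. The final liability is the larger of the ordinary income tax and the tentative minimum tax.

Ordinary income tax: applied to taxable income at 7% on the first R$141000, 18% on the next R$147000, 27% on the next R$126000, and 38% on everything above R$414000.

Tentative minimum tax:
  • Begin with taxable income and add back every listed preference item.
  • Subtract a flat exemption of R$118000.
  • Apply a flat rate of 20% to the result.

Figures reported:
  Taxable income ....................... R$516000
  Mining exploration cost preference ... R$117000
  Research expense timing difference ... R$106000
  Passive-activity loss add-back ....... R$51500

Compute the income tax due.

R$134500

Tentative minimum tax:
  Adjusted income: R$516000 + R$117000 + R$106000 + R$51500 = R$790500
  Less exemption R$118000 → base R$672500
  R$672500 × 20% = R$134500

Ordinary income tax:
  R$141000 × 7% = R$9870
  R$147000 × 18% = R$26460
  R$126000 × 27% = R$34020
  R$102000 × 38% = R$38760
  → R$109110

R$134500 > R$109110, so the tentative minimum tax is the binding amount.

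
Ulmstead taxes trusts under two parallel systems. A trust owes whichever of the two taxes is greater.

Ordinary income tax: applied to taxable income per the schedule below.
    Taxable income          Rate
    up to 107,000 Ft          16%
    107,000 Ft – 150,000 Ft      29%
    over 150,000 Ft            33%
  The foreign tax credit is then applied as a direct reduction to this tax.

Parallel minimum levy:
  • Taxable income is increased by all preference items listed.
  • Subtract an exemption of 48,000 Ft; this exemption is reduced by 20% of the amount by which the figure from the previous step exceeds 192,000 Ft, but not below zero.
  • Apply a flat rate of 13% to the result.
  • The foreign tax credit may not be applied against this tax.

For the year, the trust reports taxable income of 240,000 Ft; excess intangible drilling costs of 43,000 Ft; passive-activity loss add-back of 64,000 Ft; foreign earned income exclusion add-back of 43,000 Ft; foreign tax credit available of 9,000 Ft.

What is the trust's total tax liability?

Parallel minimum levy:
  Adjusted income: 240,000 Ft + 43,000 Ft + 64,000 Ft + 43,000 Ft = 390,000 Ft
  Exemption: 48,000 Ft − 20% × (390,000 Ft − 192,000 Ft) = 48,000 Ft − 39,600 Ft = 8,400 Ft
  Base: 390,000 Ft − 8,400 Ft = 381,600 Ft
  381,600 Ft × 13% = 49,608 Ft

Ordinary income tax:
  107,000 Ft × 16% = 17,120 Ft
  43,000 Ft × 29% = 12,470 Ft
  90,000 Ft × 33% = 29,700 Ft
  → 59,290 Ft
  Less foreign tax credit 9,000 Ft → 50,290 Ft

50,290 Ft > 49,608 Ft, so the ordinary income tax governs.

50,290 Ft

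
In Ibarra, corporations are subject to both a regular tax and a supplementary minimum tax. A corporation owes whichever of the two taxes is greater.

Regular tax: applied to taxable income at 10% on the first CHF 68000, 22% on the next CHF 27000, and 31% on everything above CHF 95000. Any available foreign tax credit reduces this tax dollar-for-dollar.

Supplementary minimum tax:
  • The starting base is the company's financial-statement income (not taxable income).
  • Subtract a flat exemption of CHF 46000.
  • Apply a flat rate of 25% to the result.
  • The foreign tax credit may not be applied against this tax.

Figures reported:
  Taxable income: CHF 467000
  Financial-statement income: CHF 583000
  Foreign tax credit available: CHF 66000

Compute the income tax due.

Regular tax:
  CHF 68000 × 10% = CHF 6800
  CHF 27000 × 22% = CHF 5940
  CHF 372000 × 31% = CHF 115320
  → CHF 128060
  Less foreign tax credit CHF 66000 → CHF 62060

Supplementary minimum tax:
  Base (financial-statement income): CHF 583000
  Less exemption CHF 46000 → base CHF 537000
  CHF 537000 × 25% = CHF 134250

CHF 134250 > CHF 62060, so the supplementary minimum tax is the binding amount.

CHF 134250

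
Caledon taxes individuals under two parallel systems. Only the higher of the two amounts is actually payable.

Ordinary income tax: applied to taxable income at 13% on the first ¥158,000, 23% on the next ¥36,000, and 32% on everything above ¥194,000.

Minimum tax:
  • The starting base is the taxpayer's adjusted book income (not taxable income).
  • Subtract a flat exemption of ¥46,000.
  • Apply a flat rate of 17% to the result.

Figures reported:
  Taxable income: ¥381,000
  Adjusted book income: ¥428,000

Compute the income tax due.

Minimum tax:
  Base (adjusted book income): ¥428,000
  Less exemption ¥46,000 → base ¥382,000
  ¥382,000 × 17% = ¥64,940

Ordinary income tax:
  ¥158,000 × 13% = ¥20,540
  ¥36,000 × 23% = ¥8,280
  ¥187,000 × 32% = ¥59,840
  → ¥88,660

¥88,660 > ¥64,940, so the ordinary income tax governs.

¥88,660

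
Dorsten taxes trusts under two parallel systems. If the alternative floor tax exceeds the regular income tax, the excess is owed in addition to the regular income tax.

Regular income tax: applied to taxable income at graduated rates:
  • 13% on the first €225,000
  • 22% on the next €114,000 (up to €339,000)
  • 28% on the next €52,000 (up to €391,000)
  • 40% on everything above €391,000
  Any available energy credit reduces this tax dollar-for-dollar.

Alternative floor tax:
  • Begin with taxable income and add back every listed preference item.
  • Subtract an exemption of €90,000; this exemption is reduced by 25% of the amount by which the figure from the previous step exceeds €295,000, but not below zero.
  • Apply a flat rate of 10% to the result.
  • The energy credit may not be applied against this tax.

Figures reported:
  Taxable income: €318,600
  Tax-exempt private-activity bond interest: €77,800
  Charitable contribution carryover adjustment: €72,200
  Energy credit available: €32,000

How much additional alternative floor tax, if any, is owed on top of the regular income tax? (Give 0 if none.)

Alternative floor tax:
  Adjusted income: €318,600 + €77,800 + €72,200 = €468,600
  Exemption: €90,000 − 25% × (€468,600 − €295,000) = €90,000 − €43,400 = €46,600
  Base: €468,600 − €46,600 = €422,000
  €422,000 × 10% = €42,200

Regular income tax:
  €225,000 × 13% = €29,250
  €93,600 × 22% = €20,592
  → €49,842
  Less energy credit €32,000 → €17,842

Excess of alternative floor tax over regular income tax: €42,200 − €17,842 = €24,358.

€24,358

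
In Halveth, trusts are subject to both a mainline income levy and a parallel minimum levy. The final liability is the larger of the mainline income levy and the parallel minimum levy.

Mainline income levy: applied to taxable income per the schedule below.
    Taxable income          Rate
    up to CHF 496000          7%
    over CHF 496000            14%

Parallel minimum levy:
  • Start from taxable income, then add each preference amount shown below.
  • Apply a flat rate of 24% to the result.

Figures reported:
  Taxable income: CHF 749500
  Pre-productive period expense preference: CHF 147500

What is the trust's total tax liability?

Mainline income levy:
  CHF 496000 × 7% = CHF 34720
  CHF 253500 × 14% = CHF 35490
  → CHF 70210

Parallel minimum levy:
  Adjusted income: CHF 749500 + CHF 147500 = CHF 897000
  CHF 897000 × 24% = CHF 215280

CHF 215280 > CHF 70210, so the parallel minimum levy is the binding amount.

CHF 215280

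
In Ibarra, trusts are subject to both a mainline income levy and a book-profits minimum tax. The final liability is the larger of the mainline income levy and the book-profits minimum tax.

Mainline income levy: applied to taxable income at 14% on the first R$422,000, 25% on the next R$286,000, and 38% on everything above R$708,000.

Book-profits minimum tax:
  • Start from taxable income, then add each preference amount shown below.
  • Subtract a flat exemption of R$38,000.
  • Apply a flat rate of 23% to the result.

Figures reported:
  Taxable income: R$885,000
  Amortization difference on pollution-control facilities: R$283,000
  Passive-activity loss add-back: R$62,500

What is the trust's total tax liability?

Book-profits minimum tax:
  Adjusted income: R$885,000 + R$283,000 + R$62,500 = R$1,230,500
  Less exemption R$38,000 → base R$1,192,500
  R$1,192,500 × 23% = R$274,275

Mainline income levy:
  R$422,000 × 14% = R$59,080
  R$286,000 × 25% = R$71,500
  R$177,000 × 38% = R$67,260
  → R$197,840

R$274,275 > R$197,840, so the book-profits minimum tax is the binding amount.

R$274,275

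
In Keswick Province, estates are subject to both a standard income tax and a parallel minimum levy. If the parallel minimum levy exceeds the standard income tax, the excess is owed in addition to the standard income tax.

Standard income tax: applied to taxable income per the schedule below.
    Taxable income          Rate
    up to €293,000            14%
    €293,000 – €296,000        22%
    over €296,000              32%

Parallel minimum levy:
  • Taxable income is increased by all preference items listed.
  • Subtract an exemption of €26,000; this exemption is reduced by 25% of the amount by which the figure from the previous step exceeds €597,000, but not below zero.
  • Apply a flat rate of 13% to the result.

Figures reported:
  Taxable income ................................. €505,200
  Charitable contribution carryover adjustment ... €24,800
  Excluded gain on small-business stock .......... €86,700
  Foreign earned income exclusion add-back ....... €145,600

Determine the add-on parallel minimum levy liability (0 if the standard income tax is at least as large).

€0

Standard income tax:
  €293,000 × 14% = €41,020
  €3,000 × 22% = €660
  €209,200 × 32% = €66,944
  → €108,624

Parallel minimum levy:
  Adjusted income: €505,200 + €24,800 + €86,700 + €145,600 = €762,300
  Exemption: 25% × (€762,300 − €597,000) = €41,325 ≥ €26,000, so the exemption is fully phased out
  Base: €762,300 − €0 = €762,300
  €762,300 × 13% = €99,099

€99,099 ≤ €108,624, so no add-on is due.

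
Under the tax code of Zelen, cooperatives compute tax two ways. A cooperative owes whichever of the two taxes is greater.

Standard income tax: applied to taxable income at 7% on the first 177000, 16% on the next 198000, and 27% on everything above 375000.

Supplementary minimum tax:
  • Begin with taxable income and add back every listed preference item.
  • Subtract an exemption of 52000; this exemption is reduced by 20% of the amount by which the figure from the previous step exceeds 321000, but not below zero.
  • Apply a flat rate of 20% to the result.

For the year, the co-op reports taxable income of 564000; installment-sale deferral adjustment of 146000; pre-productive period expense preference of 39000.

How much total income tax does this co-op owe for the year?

149800

Supplementary minimum tax:
  Adjusted income: 564000 + 146000 + 39000 = 749000
  Exemption: 20% × (749000 − 321000) = 85600 ≥ 52000, so the exemption is fully phased out
  Base: 749000 − 0 = 749000
  749000 × 20% = 149800

Standard income tax:
  177000 × 7% = 12390
  198000 × 16% = 31680
  189000 × 27% = 51030
  → 95100

149800 > 95100, so the supplementary minimum tax is the binding amount.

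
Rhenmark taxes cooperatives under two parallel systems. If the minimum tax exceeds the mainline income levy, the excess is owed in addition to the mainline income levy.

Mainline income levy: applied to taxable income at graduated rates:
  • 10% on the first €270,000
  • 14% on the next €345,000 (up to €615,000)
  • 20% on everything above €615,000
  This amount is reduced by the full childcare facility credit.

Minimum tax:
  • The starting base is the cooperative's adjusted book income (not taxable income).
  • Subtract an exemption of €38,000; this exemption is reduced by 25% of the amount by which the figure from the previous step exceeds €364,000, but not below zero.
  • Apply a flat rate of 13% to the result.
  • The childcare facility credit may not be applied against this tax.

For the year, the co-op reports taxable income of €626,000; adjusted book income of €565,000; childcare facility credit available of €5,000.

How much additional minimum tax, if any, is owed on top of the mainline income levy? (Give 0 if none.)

€950

Minimum tax:
  Base (adjusted book income): €565,000
  Exemption: 25% × (€565,000 − €364,000) = €50,250 ≥ €38,000, so the exemption is fully phased out
  Base: €565,000 − €0 = €565,000
  €565,000 × 13% = €73,450

Mainline income levy:
  €270,000 × 10% = €27,000
  €345,000 × 14% = €48,300
  €11,000 × 20% = €2,200
  → €77,500
  Less childcare facility credit €5,000 → €72,500

Excess of minimum tax over mainline income levy: €73,450 − €72,500 = €950.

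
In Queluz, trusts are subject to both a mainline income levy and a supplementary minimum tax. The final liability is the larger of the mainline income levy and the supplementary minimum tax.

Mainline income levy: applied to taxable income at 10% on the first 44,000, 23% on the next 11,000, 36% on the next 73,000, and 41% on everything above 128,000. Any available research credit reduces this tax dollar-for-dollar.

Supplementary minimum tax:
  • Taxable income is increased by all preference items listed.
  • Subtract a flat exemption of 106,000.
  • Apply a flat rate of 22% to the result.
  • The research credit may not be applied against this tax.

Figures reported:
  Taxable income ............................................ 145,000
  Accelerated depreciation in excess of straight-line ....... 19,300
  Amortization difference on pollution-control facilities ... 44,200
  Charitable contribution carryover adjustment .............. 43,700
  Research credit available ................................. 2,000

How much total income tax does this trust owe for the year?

38,180

Supplementary minimum tax:
  Adjusted income: 145,000 + 19,300 + 44,200 + 43,700 = 252,200
  Less exemption 106,000 → base 146,200
  146,200 × 22% = 32,164

Mainline income levy:
  44,000 × 10% = 4,400
  11,000 × 23% = 2,530
  73,000 × 36% = 26,280
  17,000 × 41% = 6,970
  → 40,180
  Less research credit 2,000 → 38,180

38,180 > 32,164, so the mainline income levy governs.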